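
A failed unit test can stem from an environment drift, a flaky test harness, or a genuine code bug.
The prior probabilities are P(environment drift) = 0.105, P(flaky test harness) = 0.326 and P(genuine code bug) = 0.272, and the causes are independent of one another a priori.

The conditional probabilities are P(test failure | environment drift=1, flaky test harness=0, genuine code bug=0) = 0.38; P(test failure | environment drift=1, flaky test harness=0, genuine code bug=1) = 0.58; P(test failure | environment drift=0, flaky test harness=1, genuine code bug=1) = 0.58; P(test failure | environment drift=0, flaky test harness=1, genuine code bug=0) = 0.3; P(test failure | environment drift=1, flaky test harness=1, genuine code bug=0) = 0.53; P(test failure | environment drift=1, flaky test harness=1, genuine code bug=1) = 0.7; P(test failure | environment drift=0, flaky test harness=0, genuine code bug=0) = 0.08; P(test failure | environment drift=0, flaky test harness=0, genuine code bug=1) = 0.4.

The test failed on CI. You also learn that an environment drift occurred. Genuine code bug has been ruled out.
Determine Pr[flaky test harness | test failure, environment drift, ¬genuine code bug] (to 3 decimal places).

P(test failure | environment drift, ¬genuine code bug) = 0.38·0.674 + 0.53·0.326 = 0.256120 + 0.172780 = 0.428900
Restricting to configurations with flaky test harness present: 0.53·0.326 = 0.172780.
Hence the posterior is 0.172780/0.428900 ≈ 0.403.

Pr[flaky test harness | test failure, environment drift, ¬genuine code bug] ≈ 0.403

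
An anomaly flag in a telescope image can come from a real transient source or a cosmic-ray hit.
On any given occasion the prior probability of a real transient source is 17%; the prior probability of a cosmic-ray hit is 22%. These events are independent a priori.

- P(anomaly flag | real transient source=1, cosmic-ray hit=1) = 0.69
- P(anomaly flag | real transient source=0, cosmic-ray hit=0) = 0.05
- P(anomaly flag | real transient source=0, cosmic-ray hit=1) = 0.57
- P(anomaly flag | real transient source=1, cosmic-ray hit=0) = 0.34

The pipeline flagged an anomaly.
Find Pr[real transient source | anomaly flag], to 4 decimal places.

Pr[real transient source | anomaly flag] ≈ 0.3419

P(anomaly flag) = 0.05×0.83×0.78 + 0.57×0.83×0.22 + 0.34×0.17×0.78 + 0.69×0.17×0.22 = 0.032370 + 0.104082 + 0.045084 + 0.025806 = 0.207342
Restricting to configurations with real transient source present: 0.045084 + 0.025806 = 0.070890.
So P(real transient source | anomaly flag) = 0.070890/0.207342 ≈ 0.3419.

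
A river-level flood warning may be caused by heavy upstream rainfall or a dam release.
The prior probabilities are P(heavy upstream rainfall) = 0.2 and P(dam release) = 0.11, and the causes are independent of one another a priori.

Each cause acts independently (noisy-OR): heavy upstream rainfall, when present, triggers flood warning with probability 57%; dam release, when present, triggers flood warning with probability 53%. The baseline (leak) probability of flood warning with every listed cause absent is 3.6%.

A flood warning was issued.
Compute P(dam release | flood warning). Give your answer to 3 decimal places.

Under noisy-OR, P(flood warning | causes) = 1 − (1−0.036)·∏(1−qᵢ) over the active causes.
Weight on dam release=true, given the evidence: 0.048129 + 0.017714 = 0.065843
Denominator P(flood warning): 0.036·0.8·0.89 + 0.54692·0.8·0.11 + 0.58548·0.2·0.89 + 0.805176·0.2·0.11 = 0.195690
P(dam release | flood warning) = 0.065843/0.195690 ≈ 0.336

P(dam release | flood warning) ≈ 0.336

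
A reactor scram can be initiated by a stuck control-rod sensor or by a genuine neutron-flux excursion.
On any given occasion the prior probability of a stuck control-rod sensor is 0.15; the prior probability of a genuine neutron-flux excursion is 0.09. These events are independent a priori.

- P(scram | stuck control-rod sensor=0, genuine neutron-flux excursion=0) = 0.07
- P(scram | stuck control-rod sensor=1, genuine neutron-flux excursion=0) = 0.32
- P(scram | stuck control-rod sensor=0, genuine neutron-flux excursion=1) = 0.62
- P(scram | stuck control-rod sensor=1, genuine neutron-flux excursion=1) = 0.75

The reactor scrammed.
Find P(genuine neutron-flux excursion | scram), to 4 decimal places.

Sum P(scram|·) weighted by the priors over the 4 (stuck control-rod sensor, genuine neutron-flux excursion) configurations:
  P(scram) = 0.07×0.85×0.91 + 0.62×0.85×0.09 + 0.32×0.15×0.91 + 0.75×0.15×0.09
        = 0.054145 + 0.047430 + 0.043680 + 0.010125 = 0.155380
The terms with genuine neutron-flux excursion present sum to 0.057555, so
  P(genuine neutron-flux excursion | scram) = 0.057555 / 0.155380 ≈ 0.3704

P(genuine neutron-flux excursion | scram) ≈ 0.3704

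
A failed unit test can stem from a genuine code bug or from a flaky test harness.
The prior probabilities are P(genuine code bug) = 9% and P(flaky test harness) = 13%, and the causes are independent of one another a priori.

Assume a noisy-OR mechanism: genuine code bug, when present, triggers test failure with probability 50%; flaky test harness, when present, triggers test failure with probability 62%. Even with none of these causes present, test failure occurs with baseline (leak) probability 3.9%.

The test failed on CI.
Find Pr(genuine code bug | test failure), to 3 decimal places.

Pr(genuine code bug | test failure) ≈ 0.322

Under noisy-OR, P(test failure | causes) = 1 − (1−0.039)·∏(1−qᵢ) over the active causes.
Sum P(test failure|·) weighted by the priors over the 4 (genuine code bug, flaky test harness) configurations:
  P(test failure) = 0.039×0.91×0.87 + 0.63482×0.91×0.13 + 0.5195×0.09×0.87 + 0.81741×0.09×0.13
        = 0.030876 + 0.075099 + 0.040677 + 0.009564 = 0.156216
Keeping only the genuine code bug-present terms gives 0.050241, so
  P(genuine code bug | test failure) = 0.050241 / 0.156216 ≈ 0.322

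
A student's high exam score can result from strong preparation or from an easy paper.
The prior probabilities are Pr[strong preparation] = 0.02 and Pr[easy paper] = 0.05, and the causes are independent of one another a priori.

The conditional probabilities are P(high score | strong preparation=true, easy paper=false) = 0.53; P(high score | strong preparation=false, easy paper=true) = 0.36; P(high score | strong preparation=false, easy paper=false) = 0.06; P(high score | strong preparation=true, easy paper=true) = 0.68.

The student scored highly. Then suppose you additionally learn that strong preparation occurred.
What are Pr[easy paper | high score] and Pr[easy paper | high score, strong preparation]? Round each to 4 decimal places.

For the numerator, keep only easy paper=true terms: 0.017640 + 0.000680 = 0.018320
Denominator P(high score): 0.06·0.98·0.95 + 0.36·0.98·0.05 + 0.53·0.02·0.95 + 0.68·0.02·0.05 = 0.084250
Posterior = 0.018320 / 0.084250 ≈ 0.2174

Now condition on the additional information:
Sum P(high score|·) weighted by the priors over both values of easy paper:
  P(high score | strong preparation) = 0.53·0.95 + 0.68·0.05
        = 0.503500 + 0.034000 = 0.537500
The terms with easy paper present sum to 0.034000, so
  P(easy paper | high score, strong preparation) = 0.034000 / 0.537500 ≈ 0.0633
This is intercausal reasoning (explaining away): once strong preparation accounts for the high score, easy paper becomes less likely.

Pr[easy paper | high score] ≈ 0.2174; Pr[easy paper | high score, strong preparation] ≈ 0.0633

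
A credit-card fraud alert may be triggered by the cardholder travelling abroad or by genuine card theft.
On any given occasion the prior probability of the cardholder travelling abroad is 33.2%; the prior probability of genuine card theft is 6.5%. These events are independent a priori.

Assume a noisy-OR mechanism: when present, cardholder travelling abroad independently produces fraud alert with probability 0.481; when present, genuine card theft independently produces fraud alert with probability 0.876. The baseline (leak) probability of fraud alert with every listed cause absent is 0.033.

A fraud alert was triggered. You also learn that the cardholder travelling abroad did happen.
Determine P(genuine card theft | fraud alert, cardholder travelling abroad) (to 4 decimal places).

P(genuine card theft | fraud alert, cardholder travelling abroad) ≈ 0.1157

Under noisy-OR, P(fraud alert | causes) = 1 − (1−0.033)·∏(1−qᵢ) over the active causes.
Sum P(fraud alert|·) weighted by the priors over both values of genuine card theft:
  P(fraud alert | cardholder travelling abroad) = 0.498127*0.935 + 0.937768*0.065
        = 0.465749 + 0.060955 = 0.526704
Configurations with genuine card theft contribute 0.060955, so
  P(genuine card theft | fraud alert, cardholder travelling abroad) = 0.060955 / 0.526704 ≈ 0.1157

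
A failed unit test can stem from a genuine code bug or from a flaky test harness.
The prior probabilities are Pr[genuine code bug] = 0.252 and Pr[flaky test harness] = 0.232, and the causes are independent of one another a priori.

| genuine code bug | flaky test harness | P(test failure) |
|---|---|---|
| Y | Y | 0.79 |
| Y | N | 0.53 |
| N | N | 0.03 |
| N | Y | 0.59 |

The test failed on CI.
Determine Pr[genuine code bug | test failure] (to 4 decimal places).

Numerator (weight on configurations with genuine code bug): 0.102574 + 0.046187 = 0.148761
Normalizer over all consistent configurations: 0.03×0.748×0.768 + 0.59×0.748×0.232 + 0.53×0.252×0.768 + 0.79×0.252×0.232 = 0.268381
P(genuine code bug | test failure) = 0.148761/0.268381 ≈ 0.5543

Pr[genuine code bug | test failure] ≈ 0.5543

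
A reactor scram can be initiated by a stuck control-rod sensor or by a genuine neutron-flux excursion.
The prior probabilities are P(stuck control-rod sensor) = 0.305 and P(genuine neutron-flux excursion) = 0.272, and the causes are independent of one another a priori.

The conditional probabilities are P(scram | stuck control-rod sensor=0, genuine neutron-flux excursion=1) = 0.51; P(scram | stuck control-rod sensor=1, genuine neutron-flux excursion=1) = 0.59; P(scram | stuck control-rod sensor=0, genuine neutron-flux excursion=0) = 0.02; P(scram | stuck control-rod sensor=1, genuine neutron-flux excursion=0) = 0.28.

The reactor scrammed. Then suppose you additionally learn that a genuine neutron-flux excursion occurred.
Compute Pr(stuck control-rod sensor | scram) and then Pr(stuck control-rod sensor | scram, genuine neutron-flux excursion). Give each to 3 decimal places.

Sum P(scram|·) weighted by the priors over the 4 (stuck control-rod sensor, genuine neutron-flux excursion) configurations:
  P(scram) = 0.02·0.695·0.728 + 0.51·0.695·0.272 + 0.28·0.305·0.728 + 0.59·0.305·0.272
        = 0.010119 + 0.096410 + 0.062171 + 0.048946 = 0.217646
Configurations with stuck control-rod sensor contribute 0.111117, so
  P(stuck control-rod sensor | scram) = 0.111117 / 0.217646 ≈ 0.511

Now also conditioning on genuine neutron-flux excursion=true:
By total probability over both values of stuck control-rod sensor:
  P(scram | genuine neutron-flux excursion) = 0.51×0.695 + 0.59×0.305
        = 0.354450 + 0.179950 = 0.534400
The terms with stuck control-rod sensor present sum to 0.179950, so
  P(stuck control-rod sensor | scram, genuine neutron-flux excursion) = 0.179950 / 0.534400 ≈ 0.337
— genuine neutron-flux excursion explains away the evidence for stuck control-rod sensor.

Pr(stuck control-rod sensor | scram) ≈ 0.511; Pr(stuck control-rod sensor | scram, genuine neutron-flux excursion) ≈ 0.337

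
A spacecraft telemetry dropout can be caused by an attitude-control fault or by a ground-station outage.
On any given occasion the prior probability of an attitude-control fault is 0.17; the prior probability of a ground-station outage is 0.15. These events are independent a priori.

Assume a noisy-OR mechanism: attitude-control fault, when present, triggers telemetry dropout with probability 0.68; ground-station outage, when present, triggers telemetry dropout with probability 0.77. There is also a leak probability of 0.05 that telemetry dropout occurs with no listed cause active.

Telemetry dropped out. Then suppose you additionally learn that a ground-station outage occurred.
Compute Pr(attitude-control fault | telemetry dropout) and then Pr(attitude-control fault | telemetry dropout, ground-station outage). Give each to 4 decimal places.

Under noisy-OR, P(telemetry dropout | causes) = 1 − (1−0.05)·∏(1−qᵢ) over the active causes.
Numerator (weight on configurations with attitude-control fault): 0.100572 + 0.023717 = 0.124289
The normalizing constant is 0.05*0.83*0.85 + 0.7815*0.83*0.15 + 0.696*0.17*0.85 + 0.93008*0.17*0.15 = 0.256861
Posterior = 0.124289 / 0.256861 ≈ 0.4839

With the extra evidence:
P(telemetry dropout | ground-station outage) = 0.7815×0.83 + 0.93008×0.17 = 0.648645 + 0.158114 = 0.806759
Restricting to configurations with attitude-control fault present: 0.93008×0.17 = 0.158114.
So P(attitude-control fault | telemetry dropout, ground-station outage) = 0.158114/0.806759 ≈ 0.1960.

Pr(attitude-control fault | telemetry dropout) ≈ 0.4839; Pr(attitude-control fault | telemetry dropout, ground-station outage) ≈ 0.1960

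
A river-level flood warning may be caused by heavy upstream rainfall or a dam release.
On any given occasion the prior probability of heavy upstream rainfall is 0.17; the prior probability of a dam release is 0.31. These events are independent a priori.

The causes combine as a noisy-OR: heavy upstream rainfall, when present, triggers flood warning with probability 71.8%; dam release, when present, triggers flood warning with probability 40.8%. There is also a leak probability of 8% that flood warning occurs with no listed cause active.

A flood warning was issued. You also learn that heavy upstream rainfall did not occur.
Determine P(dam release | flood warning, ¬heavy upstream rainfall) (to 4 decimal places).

P(dam release | flood warning, ¬heavy upstream rainfall) ≈ 0.7189

Under noisy-OR, P(flood warning | causes) = 1 − (1−0.08)·∏(1−qᵢ) over the active causes.
P(flood warning | ¬heavy upstream rainfall) = 0.08·0.69 + 0.45536·0.31 = 0.055200 + 0.141162 = 0.196362
The dam release-present share is 0.45536·0.31 = 0.141162.
P(dam release | flood warning, ¬heavy upstream rainfall) = 0.141162 / 0.196362 ≈ 0.7189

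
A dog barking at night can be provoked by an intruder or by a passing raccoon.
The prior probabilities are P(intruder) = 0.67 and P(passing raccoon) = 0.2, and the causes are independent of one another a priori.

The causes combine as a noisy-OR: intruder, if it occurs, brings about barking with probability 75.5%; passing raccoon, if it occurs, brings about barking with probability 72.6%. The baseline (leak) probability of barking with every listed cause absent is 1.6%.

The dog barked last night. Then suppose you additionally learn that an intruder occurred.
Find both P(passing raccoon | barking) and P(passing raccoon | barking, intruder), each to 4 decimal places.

P(passing raccoon | barking) ≈ 0.2967; P(passing raccoon | barking, intruder) ≈ 0.2353

Under noisy-OR, P(barking | causes) = 1 − (1−0.016)·∏(1−qᵢ) over the active causes.
P(barking) = 0.016×0.33×0.8 + 0.730384×0.33×0.2 + 0.75892×0.67×0.8 + 0.933944×0.67×0.2 = 0.004224 + 0.048205 + 0.406781 + 0.125148 = 0.584358
Restricting to configurations with passing raccoon present: 0.048205 + 0.125148 = 0.173353.
So P(passing raccoon | barking) = 0.173353/0.584358 ≈ 0.2967.

Now also conditioning on intruder=true:
For the numerator, keep only passing raccoon=true terms: 0.933944·0.2 = 0.186789
Denominator P(barking | intruder): 0.75892·0.8 + 0.933944·0.2 = 0.793925
Posterior = 0.186789 / 0.793925 ≈ 0.2353
This is intercausal reasoning (explaining away): once intruder accounts for the barking, passing raccoon becomes less likely.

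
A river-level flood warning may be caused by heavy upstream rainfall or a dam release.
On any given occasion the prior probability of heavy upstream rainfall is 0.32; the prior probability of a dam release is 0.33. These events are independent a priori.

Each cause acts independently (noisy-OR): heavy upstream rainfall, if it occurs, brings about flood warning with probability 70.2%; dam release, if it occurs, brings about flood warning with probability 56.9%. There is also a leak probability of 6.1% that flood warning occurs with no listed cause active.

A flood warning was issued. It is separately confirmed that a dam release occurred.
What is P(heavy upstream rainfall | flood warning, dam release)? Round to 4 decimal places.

P(heavy upstream rainfall | flood warning, dam release) ≈ 0.4101

Under noisy-OR, P(flood warning | causes) = 1 − (1−0.061)·∏(1−qᵢ) over the active causes.
Numerator (weight on configurations with heavy upstream rainfall): 0.879397×0.32 = 0.281407
The normalizing constant is 0.595291×0.68 + 0.879397×0.32 = 0.686205
Posterior = 0.281407 / 0.686205 ≈ 0.4101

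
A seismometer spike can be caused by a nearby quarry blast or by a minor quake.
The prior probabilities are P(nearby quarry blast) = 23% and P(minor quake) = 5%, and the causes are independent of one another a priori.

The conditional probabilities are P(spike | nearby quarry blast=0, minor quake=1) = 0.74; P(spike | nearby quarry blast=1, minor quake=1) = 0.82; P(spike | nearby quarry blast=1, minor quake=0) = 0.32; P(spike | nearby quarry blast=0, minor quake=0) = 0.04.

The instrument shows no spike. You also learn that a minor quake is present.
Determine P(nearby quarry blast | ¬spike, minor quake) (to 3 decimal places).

P(nearby quarry blast | ¬spike, minor quake) ≈ 0.171

P(¬spike | minor quake) = 0.26×0.77 + 0.18×0.23 = 0.200200 + 0.041400 = 0.241600
Of this, 0.041400 comes from 0.18×0.23 (the nearby quarry blast=true cases).
Hence the posterior is 0.041400/0.241600 ≈ 0.171.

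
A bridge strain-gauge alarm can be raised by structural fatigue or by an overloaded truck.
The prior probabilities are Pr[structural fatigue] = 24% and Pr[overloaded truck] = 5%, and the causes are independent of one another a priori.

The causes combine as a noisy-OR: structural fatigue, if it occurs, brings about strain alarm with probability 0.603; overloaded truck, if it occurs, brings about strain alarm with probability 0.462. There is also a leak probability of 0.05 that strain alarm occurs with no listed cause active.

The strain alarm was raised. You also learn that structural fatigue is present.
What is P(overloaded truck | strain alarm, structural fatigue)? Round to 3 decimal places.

Under noisy-OR, P(strain alarm | causes) = 1 − (1−0.05)·∏(1−qᵢ) over the active causes.
By total probability over both values of overloaded truck:
  P(strain alarm | structural fatigue) = 0.62285·0.95 + 0.797093·0.05
        = 0.591707 + 0.039855 = 0.631562
Configurations with overloaded truck contribute 0.039855, so
  P(overloaded truck | strain alarm, structural fatigue) = 0.039855 / 0.631562 ≈ 0.063

P(overloaded truck | strain alarm, structural fatigue) ≈ 0.063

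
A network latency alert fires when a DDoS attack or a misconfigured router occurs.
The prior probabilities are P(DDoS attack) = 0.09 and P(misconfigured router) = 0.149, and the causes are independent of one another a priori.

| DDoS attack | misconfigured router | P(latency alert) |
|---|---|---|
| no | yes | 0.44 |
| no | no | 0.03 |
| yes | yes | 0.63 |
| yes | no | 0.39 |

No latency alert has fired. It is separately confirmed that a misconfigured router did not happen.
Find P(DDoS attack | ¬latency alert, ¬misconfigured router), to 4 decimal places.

For the numerator, keep only DDoS attack=true terms: 0.61×0.09 = 0.054900
Denominator P(¬latency alert | ¬misconfigured router): 0.97×0.91 + 0.61×0.09 = 0.937600
Posterior = 0.054900 / 0.937600 ≈ 0.0586

P(DDoS attack | ¬latency alert, ¬misconfigured router) ≈ 0.0586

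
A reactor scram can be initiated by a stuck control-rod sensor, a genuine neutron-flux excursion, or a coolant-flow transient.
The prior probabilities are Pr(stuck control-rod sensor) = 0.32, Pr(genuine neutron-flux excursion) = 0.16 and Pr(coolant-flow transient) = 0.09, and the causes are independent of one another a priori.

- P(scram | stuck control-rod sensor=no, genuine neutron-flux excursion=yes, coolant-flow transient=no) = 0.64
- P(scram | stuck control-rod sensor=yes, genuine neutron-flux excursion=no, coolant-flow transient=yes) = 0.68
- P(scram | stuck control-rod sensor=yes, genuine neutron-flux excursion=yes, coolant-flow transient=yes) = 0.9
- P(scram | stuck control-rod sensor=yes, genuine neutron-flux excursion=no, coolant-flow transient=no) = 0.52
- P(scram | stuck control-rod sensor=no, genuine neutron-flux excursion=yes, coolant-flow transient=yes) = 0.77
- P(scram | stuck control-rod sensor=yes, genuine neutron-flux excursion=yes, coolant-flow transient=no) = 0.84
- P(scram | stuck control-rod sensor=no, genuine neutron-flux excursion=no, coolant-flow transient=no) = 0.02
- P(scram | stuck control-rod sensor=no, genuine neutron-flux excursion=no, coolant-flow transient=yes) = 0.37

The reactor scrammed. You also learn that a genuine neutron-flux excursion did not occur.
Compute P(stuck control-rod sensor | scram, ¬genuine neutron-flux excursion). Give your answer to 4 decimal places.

P(stuck control-rod sensor | scram, ¬genuine neutron-flux excursion) ≈ 0.8300

Sum P(scram|·) weighted by the priors over the 4 (stuck control-rod sensor, coolant-flow transient) configurations:
  P(scram | ¬genuine neutron-flux excursion) = 0.02*0.68*0.91 + 0.37*0.68*0.09 + 0.52*0.32*0.91 + 0.68*0.32*0.09
        = 0.012376 + 0.022644 + 0.151424 + 0.019584 = 0.206028
Keeping only the stuck control-rod sensor-present terms gives 0.171008, so
  P(stuck control-rod sensor | scram, ¬genuine neutron-flux excursion) = 0.171008 / 0.206028 ≈ 0.8300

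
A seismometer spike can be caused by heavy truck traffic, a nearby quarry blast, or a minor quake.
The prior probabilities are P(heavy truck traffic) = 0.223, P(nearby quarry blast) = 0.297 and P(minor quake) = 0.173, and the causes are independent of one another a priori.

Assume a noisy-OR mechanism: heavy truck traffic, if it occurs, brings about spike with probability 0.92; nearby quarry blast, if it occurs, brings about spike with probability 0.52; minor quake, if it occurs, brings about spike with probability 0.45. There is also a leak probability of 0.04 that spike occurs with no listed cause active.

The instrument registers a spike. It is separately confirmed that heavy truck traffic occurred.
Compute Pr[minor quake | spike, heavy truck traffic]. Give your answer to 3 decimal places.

Pr[minor quake | spike, heavy truck traffic] ≈ 0.177

Under noisy-OR, P(spike | causes) = 1 − (1−0.04)·∏(1−qᵢ) over the active causes.
P(spike | heavy truck traffic) = 0.9232·0.703·0.827 + 0.95776·0.703·0.173 + 0.963136·0.297·0.827 + 0.979725·0.297·0.173 = 0.536731 + 0.116482 + 0.236565 + 0.050339 = 0.940117
The minor quake-present share is 0.116482 + 0.050339 = 0.166821.
P(minor quake | spike, heavy truck traffic) = 0.166821 / 0.940117 ≈ 0.177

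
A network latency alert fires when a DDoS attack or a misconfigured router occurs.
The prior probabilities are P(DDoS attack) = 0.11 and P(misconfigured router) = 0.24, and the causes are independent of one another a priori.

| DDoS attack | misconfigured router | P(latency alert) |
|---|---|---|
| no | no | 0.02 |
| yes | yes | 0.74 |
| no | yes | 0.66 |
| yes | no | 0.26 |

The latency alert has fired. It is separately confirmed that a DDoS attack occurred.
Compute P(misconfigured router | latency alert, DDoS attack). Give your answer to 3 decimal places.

P(misconfigured router | latency alert, DDoS attack) ≈ 0.473

By total probability over both values of misconfigured router:
  P(latency alert | DDoS attack) = 0.26×0.76 + 0.74×0.24
        = 0.197600 + 0.177600 = 0.375200
Keeping only the misconfigured router-present terms gives 0.177600, so
  P(misconfigured router | latency alert, DDoS attack) = 0.177600 / 0.375200 ≈ 0.473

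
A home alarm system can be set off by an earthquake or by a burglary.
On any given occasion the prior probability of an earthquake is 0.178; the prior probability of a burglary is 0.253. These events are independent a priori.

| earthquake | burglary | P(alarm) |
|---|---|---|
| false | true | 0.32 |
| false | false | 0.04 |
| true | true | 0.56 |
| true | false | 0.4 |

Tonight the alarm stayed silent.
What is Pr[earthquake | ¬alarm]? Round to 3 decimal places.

By total probability over the 4 (earthquake, burglary) configurations:
  P(¬alarm) = 0.96·0.822·0.747 + 0.68·0.822·0.253 + 0.6·0.178·0.747 + 0.44·0.178·0.253
        = 0.589473 + 0.141417 + 0.079780 + 0.019815 = 0.830485
Keeping only the earthquake-present terms gives 0.099595, so
  P(earthquake | ¬alarm) = 0.099595 / 0.830485 ≈ 0.120

Pr[earthquake | ¬alarm] ≈ 0.120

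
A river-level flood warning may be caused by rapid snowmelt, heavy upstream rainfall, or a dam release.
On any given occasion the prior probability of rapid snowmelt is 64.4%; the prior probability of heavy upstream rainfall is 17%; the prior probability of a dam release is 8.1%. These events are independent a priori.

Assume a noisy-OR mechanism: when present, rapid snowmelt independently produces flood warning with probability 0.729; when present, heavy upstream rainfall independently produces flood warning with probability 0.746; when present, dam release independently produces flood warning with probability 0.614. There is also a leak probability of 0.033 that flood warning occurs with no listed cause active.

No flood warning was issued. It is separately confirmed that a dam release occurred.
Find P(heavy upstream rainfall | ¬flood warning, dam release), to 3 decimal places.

Under noisy-OR, P(flood warning | causes) = 1 − (1−0.033)·∏(1−qᵢ) over the active causes.
Weight on heavy upstream rainfall=true, given the evidence: 0.005738 + 0.002813 = 0.008551
The normalizing constant is 0.373262·0.356·0.83 + 0.094809·0.356·0.17 + 0.101154·0.644·0.83 + 0.025693·0.644·0.17 = 0.172911
P(heavy upstream rainfall | ¬flood warning, dam release) = 0.008551/0.172911 ≈ 0.049

P(heavy upstream rainfall | ¬flood warning, dam release) ≈ 0.049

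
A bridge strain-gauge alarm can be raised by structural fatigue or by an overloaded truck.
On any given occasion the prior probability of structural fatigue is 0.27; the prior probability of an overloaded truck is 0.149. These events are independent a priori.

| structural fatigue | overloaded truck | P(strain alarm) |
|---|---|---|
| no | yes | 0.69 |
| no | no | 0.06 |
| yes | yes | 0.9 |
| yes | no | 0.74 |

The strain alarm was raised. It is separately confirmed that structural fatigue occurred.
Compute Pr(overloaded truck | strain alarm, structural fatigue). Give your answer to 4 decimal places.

Numerator (weight on configurations with overloaded truck): 0.9×0.149 = 0.134100
The normalizing constant is 0.74×0.851 + 0.9×0.149 = 0.763840
Posterior = 0.134100 / 0.763840 ≈ 0.1756

Pr(overloaded truck | strain alarm, structural fatigue) ≈ 0.1756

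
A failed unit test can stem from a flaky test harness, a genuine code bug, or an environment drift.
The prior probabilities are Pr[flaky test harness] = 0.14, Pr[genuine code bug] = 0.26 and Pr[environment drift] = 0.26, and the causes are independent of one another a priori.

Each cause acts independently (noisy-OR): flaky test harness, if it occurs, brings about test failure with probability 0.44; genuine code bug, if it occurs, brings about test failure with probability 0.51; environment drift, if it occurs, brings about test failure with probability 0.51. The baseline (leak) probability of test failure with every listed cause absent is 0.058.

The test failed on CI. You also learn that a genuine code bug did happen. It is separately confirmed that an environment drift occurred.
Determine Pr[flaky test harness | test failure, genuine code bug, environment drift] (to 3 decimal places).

Under noisy-OR, P(test failure | causes) = 1 − (1−0.058)·∏(1−qᵢ) over the active causes.
Weight on flaky test harness=true, given the evidence: 0.873342*0.14 = 0.122268
The normalizing constant is 0.773826*0.86 + 0.873342*0.14 = 0.787758
Posterior = 0.122268 / 0.787758 ≈ 0.155

Pr[flaky test harness | test failure, genuine code bug, environment drift] ≈ 0.155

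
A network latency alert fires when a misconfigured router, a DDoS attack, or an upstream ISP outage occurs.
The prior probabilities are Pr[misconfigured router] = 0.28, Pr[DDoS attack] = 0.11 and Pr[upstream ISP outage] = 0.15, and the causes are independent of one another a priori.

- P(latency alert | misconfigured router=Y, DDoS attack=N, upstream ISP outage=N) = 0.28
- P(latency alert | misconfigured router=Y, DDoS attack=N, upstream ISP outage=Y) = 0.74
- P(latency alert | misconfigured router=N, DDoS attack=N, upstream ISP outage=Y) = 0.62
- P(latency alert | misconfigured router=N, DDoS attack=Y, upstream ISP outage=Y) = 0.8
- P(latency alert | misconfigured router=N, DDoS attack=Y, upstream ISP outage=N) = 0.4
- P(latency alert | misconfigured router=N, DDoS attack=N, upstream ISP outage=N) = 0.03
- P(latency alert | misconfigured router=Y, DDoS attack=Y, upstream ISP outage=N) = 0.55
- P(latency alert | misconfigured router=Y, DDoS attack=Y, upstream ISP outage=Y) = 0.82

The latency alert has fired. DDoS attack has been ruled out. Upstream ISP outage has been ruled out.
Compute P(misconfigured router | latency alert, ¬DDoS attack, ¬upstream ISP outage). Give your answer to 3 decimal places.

Weight on misconfigured router=true, given the evidence: 0.28*0.28 = 0.078400
Denominator P(latency alert | ¬DDoS attack, ¬upstream ISP outage): 0.03*0.72 + 0.28*0.28 = 0.100000
P(misconfigured router | latency alert, ¬DDoS attack, ¬upstream ISP outage) = 0.078400/0.100000 ≈ 0.784

P(misconfigured router | latency alert, ¬DDoS attack, ¬upstream ISP outage) ≈ 0.784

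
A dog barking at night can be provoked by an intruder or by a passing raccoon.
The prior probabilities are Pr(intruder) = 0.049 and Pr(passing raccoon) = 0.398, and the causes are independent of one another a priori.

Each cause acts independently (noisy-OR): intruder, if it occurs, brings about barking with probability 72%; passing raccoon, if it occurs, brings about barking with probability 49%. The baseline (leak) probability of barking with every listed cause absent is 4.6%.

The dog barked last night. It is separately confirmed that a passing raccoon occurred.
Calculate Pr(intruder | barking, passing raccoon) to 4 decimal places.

Under noisy-OR, P(barking | causes) = 1 − (1−0.046)·∏(1−qᵢ) over the active causes.
Enumerate both values of intruder and weight by the priors:
  P(barking | passing raccoon) = 0.51346*0.951 + 0.863769*0.049
        = 0.488300 + 0.042325 = 0.530625
Keeping only the intruder-present terms gives 0.042325, so
  P(intruder | barking, passing raccoon) = 0.042325 / 0.530625 ≈ 0.0798

Pr(intruder | barking, passing raccoon) ≈ 0.0798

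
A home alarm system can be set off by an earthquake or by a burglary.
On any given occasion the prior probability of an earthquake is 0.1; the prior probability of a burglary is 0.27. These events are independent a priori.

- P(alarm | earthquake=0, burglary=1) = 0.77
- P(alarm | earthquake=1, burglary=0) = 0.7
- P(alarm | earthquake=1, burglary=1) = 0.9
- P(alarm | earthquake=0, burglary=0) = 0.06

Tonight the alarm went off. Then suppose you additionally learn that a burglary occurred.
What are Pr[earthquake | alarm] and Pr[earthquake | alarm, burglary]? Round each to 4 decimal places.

Pr[earthquake | alarm] ≈ 0.2497; Pr[earthquake | alarm, burglary] ≈ 0.1149

Numerator (weight on configurations with earthquake): 0.051100 + 0.024300 = 0.075400
The normalizing constant is 0.06·0.9·0.73 + 0.77·0.9·0.27 + 0.7·0.1·0.73 + 0.9·0.1·0.27 = 0.301930
P(earthquake | alarm) = 0.075400/0.301930 ≈ 0.2497

Now also conditioning on burglary=true:
Weight on earthquake=true, given the evidence: 0.9×0.1 = 0.090000
The normalizing constant is 0.77×0.9 + 0.9×0.1 = 0.783000
P(earthquake | alarm, burglary) = 0.090000/0.783000 ≈ 0.1149
— burglary explains away the evidence for earthquake.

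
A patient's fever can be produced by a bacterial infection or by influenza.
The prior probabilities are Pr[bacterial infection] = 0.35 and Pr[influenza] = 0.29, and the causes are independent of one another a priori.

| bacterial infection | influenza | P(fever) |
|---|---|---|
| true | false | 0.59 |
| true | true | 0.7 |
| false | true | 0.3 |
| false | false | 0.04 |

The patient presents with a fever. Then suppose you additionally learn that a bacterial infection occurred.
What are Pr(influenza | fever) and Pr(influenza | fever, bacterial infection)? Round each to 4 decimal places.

Pr(influenza | fever) ≈ 0.4360; Pr(influenza | fever, bacterial infection) ≈ 0.3264

Weight on influenza=true, given the evidence: 0.056550 + 0.071050 = 0.127600
Normalizer over all consistent configurations: 0.04·0.65·0.71 + 0.3·0.65·0.29 + 0.59·0.35·0.71 + 0.7·0.35·0.29 = 0.292675
P(influenza | fever) = 0.127600/0.292675 ≈ 0.4360

Now also conditioning on bacterial infection=true:
Weight on influenza=true, given the evidence: 0.7*0.29 = 0.203000
Normalizer over all consistent configurations: 0.59*0.71 + 0.7*0.29 = 0.621900
Posterior = 0.203000 / 0.621900 ≈ 0.3264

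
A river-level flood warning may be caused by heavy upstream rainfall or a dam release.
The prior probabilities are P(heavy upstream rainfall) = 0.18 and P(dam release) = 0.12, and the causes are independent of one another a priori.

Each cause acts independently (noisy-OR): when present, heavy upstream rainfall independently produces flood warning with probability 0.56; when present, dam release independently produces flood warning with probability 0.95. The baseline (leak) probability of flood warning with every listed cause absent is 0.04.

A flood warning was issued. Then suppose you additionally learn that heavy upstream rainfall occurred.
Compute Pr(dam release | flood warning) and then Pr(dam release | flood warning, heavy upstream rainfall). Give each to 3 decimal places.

Pr(dam release | flood warning) ≈ 0.488; Pr(dam release | flood warning, heavy upstream rainfall) ≈ 0.188

Under noisy-OR, P(flood warning | causes) = 1 − (1−0.04)·∏(1−qᵢ) over the active causes.
P(flood warning) = 0.04·0.82·0.88 + 0.952·0.82·0.12 + 0.5776·0.18·0.88 + 0.97888·0.18·0.12 = 0.028864 + 0.093677 + 0.091492 + 0.021144 = 0.235177
Of this, 0.114821 comes from 0.093677 + 0.021144 (the dam release=true cases).
P(dam release | flood warning) = 0.114821 / 0.235177 ≈ 0.488

Now also conditioning on heavy upstream rainfall=true:
By total probability over both values of dam release:
  P(flood warning | heavy upstream rainfall) = 0.5776*0.88 + 0.97888*0.12
        = 0.508288 + 0.117466 = 0.625754
The terms with dam release present sum to 0.117466, so
  P(dam release | flood warning, heavy upstream rainfall) = 0.117466 / 0.625754 ≈ 0.188
— heavy upstream rainfall explains away the evidence for dam release.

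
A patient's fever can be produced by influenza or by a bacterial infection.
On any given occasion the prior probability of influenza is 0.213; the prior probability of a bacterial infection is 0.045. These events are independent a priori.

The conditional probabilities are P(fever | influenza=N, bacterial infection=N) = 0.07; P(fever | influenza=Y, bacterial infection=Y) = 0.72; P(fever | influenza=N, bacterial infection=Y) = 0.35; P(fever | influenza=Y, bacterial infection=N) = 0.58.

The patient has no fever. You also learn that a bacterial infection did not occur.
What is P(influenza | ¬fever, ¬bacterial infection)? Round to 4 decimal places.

For the numerator, keep only influenza=true terms: 0.42*0.213 = 0.089460
The normalizing constant is 0.93*0.787 + 0.42*0.213 = 0.821370
P(influenza | ¬fever, ¬bacterial infection) = 0.089460/0.821370 ≈ 0.1089

P(influenza | ¬fever, ¬bacterial infection) ≈ 0.1089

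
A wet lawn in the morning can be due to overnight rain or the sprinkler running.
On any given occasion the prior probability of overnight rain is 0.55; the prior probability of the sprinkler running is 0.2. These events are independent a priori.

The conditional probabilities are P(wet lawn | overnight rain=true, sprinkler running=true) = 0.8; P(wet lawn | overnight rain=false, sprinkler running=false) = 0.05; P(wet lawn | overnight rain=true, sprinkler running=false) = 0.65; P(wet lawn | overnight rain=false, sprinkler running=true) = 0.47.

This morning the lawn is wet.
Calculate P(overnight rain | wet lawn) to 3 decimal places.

Numerator (weight on configurations with overnight rain): 0.286000 + 0.088000 = 0.374000
The normalizing constant is 0.05*0.45*0.8 + 0.47*0.45*0.2 + 0.65*0.55*0.8 + 0.8*0.55*0.2 = 0.434300
P(overnight rain | wet lawn) = 0.374000/0.434300 ≈ 0.861

P(overnight rain | wet lawn) ≈ 0.861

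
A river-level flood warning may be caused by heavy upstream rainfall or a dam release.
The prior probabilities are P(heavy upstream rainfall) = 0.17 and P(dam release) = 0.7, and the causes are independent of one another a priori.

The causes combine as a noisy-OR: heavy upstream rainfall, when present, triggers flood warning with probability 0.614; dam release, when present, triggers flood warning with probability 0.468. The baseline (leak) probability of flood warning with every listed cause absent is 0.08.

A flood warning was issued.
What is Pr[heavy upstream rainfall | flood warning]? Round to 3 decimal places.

Under noisy-OR, P(flood warning | causes) = 1 − (1−0.08)·∏(1−qᵢ) over the active causes.
Numerator (weight on configurations with heavy upstream rainfall): 0.032889 + 0.096518 = 0.129407
Denominator P(flood warning): 0.08·0.83·0.3 + 0.51056·0.83·0.7 + 0.64488·0.17·0.3 + 0.811076·0.17·0.7 = 0.445962
Posterior = 0.129407 / 0.445962 ≈ 0.290

Pr[heavy upstream rainfall | flood warning] ≈ 0.290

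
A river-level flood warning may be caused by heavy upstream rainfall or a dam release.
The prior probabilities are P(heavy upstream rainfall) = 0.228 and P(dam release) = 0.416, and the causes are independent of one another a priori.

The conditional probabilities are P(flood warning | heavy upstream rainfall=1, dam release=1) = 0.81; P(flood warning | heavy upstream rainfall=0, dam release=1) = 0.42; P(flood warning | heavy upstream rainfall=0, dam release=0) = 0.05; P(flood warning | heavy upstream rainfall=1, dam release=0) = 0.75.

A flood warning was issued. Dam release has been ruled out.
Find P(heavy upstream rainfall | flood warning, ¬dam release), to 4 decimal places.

Numerator (weight on configurations with heavy upstream rainfall): 0.75×0.228 = 0.171000
The normalizing constant is 0.05×0.772 + 0.75×0.228 = 0.209600
Posterior = 0.171000 / 0.209600 ≈ 0.8158

P(heavy upstream rainfall | flood warning, ¬dam release) ≈ 0.8158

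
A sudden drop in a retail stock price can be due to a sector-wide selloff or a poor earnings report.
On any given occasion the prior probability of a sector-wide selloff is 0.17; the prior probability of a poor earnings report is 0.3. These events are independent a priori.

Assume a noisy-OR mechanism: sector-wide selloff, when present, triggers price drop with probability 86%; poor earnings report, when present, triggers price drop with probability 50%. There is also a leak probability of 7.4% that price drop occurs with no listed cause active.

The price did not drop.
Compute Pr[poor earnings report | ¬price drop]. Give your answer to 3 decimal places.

Pr[poor earnings report | ¬price drop] ≈ 0.176

Under noisy-OR, P(price drop | causes) = 1 − (1−0.074)·∏(1−qᵢ) over the active causes.
P(¬price drop) = 0.926*0.83*0.7 + 0.463*0.83*0.3 + 0.12964*0.17*0.7 + 0.06482*0.17*0.3 = 0.538006 + 0.115287 + 0.015427 + 0.003306 = 0.672026
Restricting to configurations with poor earnings report present: 0.115287 + 0.003306 = 0.118593.
P(poor earnings report | ¬price drop) = 0.118593 / 0.672026 ≈ 0.176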